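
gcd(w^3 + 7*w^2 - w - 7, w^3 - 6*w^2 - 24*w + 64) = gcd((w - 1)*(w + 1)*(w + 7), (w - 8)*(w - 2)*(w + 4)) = 1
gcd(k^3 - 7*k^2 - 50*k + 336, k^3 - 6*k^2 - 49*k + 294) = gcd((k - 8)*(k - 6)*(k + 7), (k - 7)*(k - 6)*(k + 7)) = k^2 + k - 42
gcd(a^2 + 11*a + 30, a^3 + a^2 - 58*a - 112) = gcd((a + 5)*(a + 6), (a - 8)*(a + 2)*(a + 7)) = 1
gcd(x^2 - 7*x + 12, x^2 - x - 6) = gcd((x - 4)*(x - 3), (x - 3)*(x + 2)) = x - 3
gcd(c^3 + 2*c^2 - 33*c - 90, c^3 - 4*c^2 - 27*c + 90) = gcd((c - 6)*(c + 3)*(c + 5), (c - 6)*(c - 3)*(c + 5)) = c^2 - c - 30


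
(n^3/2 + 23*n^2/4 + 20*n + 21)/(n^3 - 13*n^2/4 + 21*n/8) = 2*(2*n^3 + 23*n^2 + 80*n + 84)/(n*(8*n^2 - 26*n + 21))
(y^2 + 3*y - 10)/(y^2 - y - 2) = (y + 5)/(y + 1)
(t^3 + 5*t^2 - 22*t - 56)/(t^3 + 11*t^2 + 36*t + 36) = (t^2 + 3*t - 28)/(t^2 + 9*t + 18)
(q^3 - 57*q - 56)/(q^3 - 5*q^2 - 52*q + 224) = (q + 1)/(q - 4)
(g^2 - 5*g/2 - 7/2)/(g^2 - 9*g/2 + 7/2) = (g + 1)/(g - 1)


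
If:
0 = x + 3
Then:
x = -3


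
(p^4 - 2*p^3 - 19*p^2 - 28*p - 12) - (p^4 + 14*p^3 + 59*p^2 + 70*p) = -16*p^3 - 78*p^2 - 98*p - 12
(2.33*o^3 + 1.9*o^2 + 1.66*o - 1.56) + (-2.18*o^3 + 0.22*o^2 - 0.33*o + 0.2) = 0.15*o^3 + 2.12*o^2 + 1.33*o - 1.36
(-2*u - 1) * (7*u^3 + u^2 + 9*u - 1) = -14*u^4 - 9*u^3 - 19*u^2 - 7*u + 1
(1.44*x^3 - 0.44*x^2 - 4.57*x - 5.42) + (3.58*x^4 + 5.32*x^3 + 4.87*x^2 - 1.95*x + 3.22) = 3.58*x^4 + 6.76*x^3 + 4.43*x^2 - 6.52*x - 2.2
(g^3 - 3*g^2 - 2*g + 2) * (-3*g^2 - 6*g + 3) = -3*g^5 + 3*g^4 + 27*g^3 - 3*g^2 - 18*g + 6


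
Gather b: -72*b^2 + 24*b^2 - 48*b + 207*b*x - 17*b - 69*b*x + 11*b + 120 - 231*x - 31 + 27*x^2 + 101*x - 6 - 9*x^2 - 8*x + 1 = -48*b^2 + b*(138*x - 54) + 18*x^2 - 138*x + 84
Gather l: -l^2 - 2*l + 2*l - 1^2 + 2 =1 - l^2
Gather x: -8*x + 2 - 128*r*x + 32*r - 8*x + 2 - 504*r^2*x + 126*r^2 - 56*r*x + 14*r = 126*r^2 + 46*r + x*(-504*r^2 - 184*r - 16) + 4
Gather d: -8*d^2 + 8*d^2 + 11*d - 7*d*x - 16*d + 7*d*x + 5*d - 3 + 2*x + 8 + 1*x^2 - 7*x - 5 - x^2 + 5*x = 0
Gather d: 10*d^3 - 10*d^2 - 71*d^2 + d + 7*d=10*d^3 - 81*d^2 + 8*d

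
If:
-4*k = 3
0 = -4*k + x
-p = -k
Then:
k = -3/4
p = -3/4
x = -3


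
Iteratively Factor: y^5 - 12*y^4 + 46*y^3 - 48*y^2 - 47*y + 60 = (y - 1)*(y^4 - 11*y^3 + 35*y^2 - 13*y - 60) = (y - 1)*(y + 1)*(y^3 - 12*y^2 + 47*y - 60) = (y - 4)*(y - 1)*(y + 1)*(y^2 - 8*y + 15) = (y - 5)*(y - 4)*(y - 1)*(y + 1)*(y - 3)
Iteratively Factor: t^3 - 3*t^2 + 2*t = (t - 2)*(t^2 - t) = t*(t - 2)*(t - 1)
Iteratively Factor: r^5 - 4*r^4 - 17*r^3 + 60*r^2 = (r + 4)*(r^4 - 8*r^3 + 15*r^2) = r*(r + 4)*(r^3 - 8*r^2 + 15*r) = r^2*(r + 4)*(r^2 - 8*r + 15) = r^2*(r - 3)*(r + 4)*(r - 5)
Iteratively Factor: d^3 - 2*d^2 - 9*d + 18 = (d - 3)*(d^2 + d - 6) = (d - 3)*(d + 3)*(d - 2)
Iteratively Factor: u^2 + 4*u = (u)*(u + 4)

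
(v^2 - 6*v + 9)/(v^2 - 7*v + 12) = (v - 3)/(v - 4)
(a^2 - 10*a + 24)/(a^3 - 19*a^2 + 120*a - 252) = (a - 4)/(a^2 - 13*a + 42)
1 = 1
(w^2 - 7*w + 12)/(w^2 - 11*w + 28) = (w - 3)/(w - 7)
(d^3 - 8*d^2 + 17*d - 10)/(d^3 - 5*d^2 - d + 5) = (d - 2)/(d + 1)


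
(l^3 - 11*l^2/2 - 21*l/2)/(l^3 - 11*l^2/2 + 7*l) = (2*l^2 - 11*l - 21)/(2*l^2 - 11*l + 14)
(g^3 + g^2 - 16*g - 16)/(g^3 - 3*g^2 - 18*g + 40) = (g^2 - 3*g - 4)/(g^2 - 7*g + 10)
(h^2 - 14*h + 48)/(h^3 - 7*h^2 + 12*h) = (h^2 - 14*h + 48)/(h*(h^2 - 7*h + 12))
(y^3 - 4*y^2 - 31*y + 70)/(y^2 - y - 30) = (y^2 - 9*y + 14)/(y - 6)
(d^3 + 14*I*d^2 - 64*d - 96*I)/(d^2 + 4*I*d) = d + 10*I - 24/d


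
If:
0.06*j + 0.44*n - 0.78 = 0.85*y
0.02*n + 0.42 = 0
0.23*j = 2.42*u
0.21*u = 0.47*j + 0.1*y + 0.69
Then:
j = 1.07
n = -21.00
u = 0.10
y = -11.71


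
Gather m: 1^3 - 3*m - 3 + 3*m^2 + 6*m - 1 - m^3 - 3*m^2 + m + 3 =-m^3 + 4*m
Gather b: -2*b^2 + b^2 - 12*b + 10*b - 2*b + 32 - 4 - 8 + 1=-b^2 - 4*b + 21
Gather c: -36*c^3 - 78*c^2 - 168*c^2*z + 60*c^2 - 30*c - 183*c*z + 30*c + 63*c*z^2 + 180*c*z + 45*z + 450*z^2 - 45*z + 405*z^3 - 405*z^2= -36*c^3 + c^2*(-168*z - 18) + c*(63*z^2 - 3*z) + 405*z^3 + 45*z^2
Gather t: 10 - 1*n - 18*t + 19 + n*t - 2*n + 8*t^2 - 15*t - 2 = -3*n + 8*t^2 + t*(n - 33) + 27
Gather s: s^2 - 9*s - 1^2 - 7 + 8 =s^2 - 9*s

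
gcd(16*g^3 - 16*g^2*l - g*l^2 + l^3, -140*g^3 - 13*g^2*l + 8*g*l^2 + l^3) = 4*g - l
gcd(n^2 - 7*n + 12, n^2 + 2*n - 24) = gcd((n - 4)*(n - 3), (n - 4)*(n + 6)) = n - 4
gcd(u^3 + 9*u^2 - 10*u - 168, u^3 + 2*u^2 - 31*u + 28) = u^2 + 3*u - 28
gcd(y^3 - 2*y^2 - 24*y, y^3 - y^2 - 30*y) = y^2 - 6*y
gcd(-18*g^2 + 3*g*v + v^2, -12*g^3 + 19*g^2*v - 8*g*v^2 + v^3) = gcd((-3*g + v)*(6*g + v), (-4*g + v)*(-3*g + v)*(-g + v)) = -3*g + v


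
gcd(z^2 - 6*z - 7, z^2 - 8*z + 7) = z - 7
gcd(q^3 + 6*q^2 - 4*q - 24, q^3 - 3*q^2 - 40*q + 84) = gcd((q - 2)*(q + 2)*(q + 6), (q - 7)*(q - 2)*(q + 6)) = q^2 + 4*q - 12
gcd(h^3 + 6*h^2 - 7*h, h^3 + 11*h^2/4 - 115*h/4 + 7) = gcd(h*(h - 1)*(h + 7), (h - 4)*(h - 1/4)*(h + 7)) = h + 7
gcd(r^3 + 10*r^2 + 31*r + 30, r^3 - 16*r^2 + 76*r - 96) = 1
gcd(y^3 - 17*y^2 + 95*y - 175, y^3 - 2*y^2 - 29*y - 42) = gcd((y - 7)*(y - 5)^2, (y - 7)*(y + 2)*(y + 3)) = y - 7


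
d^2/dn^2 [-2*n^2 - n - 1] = -4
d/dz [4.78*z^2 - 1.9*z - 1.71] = 9.56*z - 1.9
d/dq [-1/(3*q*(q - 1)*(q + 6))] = (q*(q - 1) + q*(q + 6) + (q - 1)*(q + 6))/(3*q^2*(q - 1)^2*(q + 6)^2)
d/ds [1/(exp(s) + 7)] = -exp(s)/(exp(s) + 7)^2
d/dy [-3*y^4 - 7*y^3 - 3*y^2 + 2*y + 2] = -12*y^3 - 21*y^2 - 6*y + 2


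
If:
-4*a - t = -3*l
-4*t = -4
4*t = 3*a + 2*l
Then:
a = 10/17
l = 19/17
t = 1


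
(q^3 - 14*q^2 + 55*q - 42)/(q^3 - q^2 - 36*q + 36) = (q - 7)/(q + 6)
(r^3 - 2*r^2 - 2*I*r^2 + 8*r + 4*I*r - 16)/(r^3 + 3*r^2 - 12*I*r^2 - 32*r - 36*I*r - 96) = (r^2 + 2*r*(-1 + I) - 4*I)/(r^2 + r*(3 - 8*I) - 24*I)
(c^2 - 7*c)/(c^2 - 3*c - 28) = c/(c + 4)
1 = 1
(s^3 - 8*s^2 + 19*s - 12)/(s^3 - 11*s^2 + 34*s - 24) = (s - 3)/(s - 6)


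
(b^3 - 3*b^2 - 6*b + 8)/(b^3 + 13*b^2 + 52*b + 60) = (b^2 - 5*b + 4)/(b^2 + 11*b + 30)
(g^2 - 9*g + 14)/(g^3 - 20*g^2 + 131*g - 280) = (g - 2)/(g^2 - 13*g + 40)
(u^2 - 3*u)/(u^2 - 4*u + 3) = u/(u - 1)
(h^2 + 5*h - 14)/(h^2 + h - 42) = (h - 2)/(h - 6)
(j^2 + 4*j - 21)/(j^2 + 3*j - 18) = (j + 7)/(j + 6)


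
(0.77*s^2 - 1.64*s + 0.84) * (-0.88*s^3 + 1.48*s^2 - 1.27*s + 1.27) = -0.6776*s^5 + 2.5828*s^4 - 4.1443*s^3 + 4.3039*s^2 - 3.1496*s + 1.0668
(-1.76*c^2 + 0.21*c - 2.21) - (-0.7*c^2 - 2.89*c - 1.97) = -1.06*c^2 + 3.1*c - 0.24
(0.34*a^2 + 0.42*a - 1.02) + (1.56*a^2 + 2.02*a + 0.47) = 1.9*a^2 + 2.44*a - 0.55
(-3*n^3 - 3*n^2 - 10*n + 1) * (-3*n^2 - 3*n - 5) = 9*n^5 + 18*n^4 + 54*n^3 + 42*n^2 + 47*n - 5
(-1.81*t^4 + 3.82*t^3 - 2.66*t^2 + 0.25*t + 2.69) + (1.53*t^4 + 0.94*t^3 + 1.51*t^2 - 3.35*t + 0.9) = -0.28*t^4 + 4.76*t^3 - 1.15*t^2 - 3.1*t + 3.59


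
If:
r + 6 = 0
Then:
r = -6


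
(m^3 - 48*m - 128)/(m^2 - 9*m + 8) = (m^2 + 8*m + 16)/(m - 1)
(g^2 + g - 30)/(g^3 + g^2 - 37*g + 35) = (g + 6)/(g^2 + 6*g - 7)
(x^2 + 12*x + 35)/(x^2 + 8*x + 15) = (x + 7)/(x + 3)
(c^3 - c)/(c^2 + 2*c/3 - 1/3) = 3*c*(c - 1)/(3*c - 1)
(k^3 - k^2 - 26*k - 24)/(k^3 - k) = (k^2 - 2*k - 24)/(k*(k - 1))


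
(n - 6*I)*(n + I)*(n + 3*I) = n^3 - 2*I*n^2 + 21*n + 18*I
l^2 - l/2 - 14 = (l - 4)*(l + 7/2)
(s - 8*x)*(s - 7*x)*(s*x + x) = s^3*x - 15*s^2*x^2 + s^2*x + 56*s*x^3 - 15*s*x^2 + 56*x^3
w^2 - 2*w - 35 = (w - 7)*(w + 5)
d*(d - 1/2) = d^2 - d/2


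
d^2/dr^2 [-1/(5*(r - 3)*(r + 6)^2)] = 2*(-3*(r - 3)^2 - 2*(r - 3)*(r + 6) - (r + 6)^2)/(5*(r - 3)^3*(r + 6)^4)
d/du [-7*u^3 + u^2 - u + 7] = -21*u^2 + 2*u - 1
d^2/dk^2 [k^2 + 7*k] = 2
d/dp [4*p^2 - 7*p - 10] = 8*p - 7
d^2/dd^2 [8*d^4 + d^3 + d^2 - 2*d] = 96*d^2 + 6*d + 2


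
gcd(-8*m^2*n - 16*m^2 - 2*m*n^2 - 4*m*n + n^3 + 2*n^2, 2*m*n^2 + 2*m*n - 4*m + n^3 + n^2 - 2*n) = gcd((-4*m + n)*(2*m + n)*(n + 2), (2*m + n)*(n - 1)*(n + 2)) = 2*m*n + 4*m + n^2 + 2*n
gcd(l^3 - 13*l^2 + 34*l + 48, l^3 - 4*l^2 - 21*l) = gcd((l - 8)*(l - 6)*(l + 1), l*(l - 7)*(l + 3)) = 1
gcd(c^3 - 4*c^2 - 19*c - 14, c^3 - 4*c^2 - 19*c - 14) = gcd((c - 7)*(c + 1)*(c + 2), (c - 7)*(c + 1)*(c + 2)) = c^3 - 4*c^2 - 19*c - 14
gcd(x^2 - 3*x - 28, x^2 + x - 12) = x + 4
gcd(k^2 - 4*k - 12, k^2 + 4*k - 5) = 1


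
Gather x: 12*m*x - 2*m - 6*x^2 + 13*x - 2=-2*m - 6*x^2 + x*(12*m + 13) - 2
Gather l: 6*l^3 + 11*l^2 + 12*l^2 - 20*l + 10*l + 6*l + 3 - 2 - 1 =6*l^3 + 23*l^2 - 4*l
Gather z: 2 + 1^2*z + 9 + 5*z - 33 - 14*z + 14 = -8*z - 8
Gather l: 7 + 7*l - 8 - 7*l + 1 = 0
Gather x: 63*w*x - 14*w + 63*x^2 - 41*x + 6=-14*w + 63*x^2 + x*(63*w - 41) + 6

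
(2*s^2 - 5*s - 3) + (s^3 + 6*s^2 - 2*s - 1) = s^3 + 8*s^2 - 7*s - 4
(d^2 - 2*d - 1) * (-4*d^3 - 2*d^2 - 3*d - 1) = -4*d^5 + 6*d^4 + 5*d^3 + 7*d^2 + 5*d + 1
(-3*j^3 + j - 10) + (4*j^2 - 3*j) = -3*j^3 + 4*j^2 - 2*j - 10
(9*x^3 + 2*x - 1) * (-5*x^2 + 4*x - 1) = -45*x^5 + 36*x^4 - 19*x^3 + 13*x^2 - 6*x + 1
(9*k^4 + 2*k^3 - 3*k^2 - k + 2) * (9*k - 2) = 81*k^5 - 31*k^3 - 3*k^2 + 20*k - 4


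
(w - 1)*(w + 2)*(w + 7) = w^3 + 8*w^2 + 5*w - 14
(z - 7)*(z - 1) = z^2 - 8*z + 7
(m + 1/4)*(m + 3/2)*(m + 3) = m^3 + 19*m^2/4 + 45*m/8 + 9/8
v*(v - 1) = v^2 - v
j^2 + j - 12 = (j - 3)*(j + 4)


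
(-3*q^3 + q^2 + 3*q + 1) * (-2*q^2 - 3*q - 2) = 6*q^5 + 7*q^4 - 3*q^3 - 13*q^2 - 9*q - 2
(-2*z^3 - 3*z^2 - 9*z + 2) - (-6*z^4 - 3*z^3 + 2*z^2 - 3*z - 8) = 6*z^4 + z^3 - 5*z^2 - 6*z + 10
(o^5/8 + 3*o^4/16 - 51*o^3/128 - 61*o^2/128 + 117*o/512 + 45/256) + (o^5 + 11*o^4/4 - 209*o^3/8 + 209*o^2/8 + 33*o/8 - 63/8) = 9*o^5/8 + 47*o^4/16 - 3395*o^3/128 + 3283*o^2/128 + 2229*o/512 - 1971/256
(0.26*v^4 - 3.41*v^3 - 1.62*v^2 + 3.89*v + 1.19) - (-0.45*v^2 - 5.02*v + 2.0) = 0.26*v^4 - 3.41*v^3 - 1.17*v^2 + 8.91*v - 0.81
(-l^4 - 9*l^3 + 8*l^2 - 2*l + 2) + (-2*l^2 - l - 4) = -l^4 - 9*l^3 + 6*l^2 - 3*l - 2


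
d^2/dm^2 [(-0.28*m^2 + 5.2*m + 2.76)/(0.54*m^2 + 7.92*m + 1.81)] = (5.427648*m^3 + 6.47092799999999*m^2 + 40.328928*m + 189.933784)/(0.157464*m^6 + 6.928416*m^5 + 103.200156*m^4 + 543.239136*m^3 + 345.911634*m^2 + 77.840136*m + 5.929741)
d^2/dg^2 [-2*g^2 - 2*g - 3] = -4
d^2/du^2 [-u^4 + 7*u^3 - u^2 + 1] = -12*u^2 + 42*u - 2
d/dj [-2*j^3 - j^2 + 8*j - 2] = -6*j^2 - 2*j + 8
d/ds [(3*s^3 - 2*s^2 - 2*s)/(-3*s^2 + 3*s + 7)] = (-9*s^4 + 18*s^3 + 51*s^2 - 28*s - 14)/(9*s^4 - 18*s^3 - 33*s^2 + 42*s + 49)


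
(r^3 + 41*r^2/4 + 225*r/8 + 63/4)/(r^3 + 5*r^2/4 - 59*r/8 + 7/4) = (4*r^2 + 27*r + 18)/(4*r^2 - 9*r + 2)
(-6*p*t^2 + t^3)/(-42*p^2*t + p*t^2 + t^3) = t/(7*p + t)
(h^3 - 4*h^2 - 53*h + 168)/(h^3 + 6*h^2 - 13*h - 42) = (h - 8)/(h + 2)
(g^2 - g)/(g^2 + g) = (g - 1)/(g + 1)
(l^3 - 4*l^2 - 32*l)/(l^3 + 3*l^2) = (l^2 - 4*l - 32)/(l*(l + 3))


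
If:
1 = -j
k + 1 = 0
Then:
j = -1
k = -1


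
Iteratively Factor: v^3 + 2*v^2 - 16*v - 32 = (v + 2)*(v^2 - 16) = (v - 4)*(v + 2)*(v + 4)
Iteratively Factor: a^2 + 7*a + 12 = (a + 3)*(a + 4)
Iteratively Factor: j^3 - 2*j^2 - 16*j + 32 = (j + 4)*(j^2 - 6*j + 8) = (j - 4)*(j + 4)*(j - 2)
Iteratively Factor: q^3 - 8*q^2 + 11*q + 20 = (q - 4)*(q^2 - 4*q - 5) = (q - 4)*(q + 1)*(q - 5)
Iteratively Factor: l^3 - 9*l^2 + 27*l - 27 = (l - 3)*(l^2 - 6*l + 9) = (l - 3)^2*(l - 3)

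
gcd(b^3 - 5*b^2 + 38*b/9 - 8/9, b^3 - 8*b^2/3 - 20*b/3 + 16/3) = b^2 - 14*b/3 + 8/3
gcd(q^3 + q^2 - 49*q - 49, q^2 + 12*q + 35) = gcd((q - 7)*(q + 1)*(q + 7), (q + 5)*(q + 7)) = q + 7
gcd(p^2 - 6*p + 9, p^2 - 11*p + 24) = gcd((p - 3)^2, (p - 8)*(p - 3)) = p - 3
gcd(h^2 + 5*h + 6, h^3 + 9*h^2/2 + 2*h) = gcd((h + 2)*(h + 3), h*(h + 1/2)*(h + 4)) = 1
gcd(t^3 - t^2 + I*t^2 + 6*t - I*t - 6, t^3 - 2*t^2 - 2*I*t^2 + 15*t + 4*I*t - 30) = t + 3*I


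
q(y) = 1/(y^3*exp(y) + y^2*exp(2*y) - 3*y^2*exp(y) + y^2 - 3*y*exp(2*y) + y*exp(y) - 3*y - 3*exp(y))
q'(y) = (-y^3*exp(y) - 2*y^2*exp(2*y) + 4*y*exp(2*y) + 5*y*exp(y) - 2*y + 3*exp(2*y) + 2*exp(y) + 3)/(y^3*exp(y) + y^2*exp(2*y) - 3*y^2*exp(y) + y^2 - 3*y*exp(2*y) + y*exp(y) - 3*y - 3*exp(y))^2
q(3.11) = 0.01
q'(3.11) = -0.06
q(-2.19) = 0.12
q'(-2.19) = 0.11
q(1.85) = -0.01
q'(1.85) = 0.01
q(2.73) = -0.00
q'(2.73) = -0.01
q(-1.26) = 0.37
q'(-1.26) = 0.62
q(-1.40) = 0.30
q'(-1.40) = 0.44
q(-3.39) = 0.05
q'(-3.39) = 0.03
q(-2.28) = 0.11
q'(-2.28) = 0.10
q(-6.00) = 0.02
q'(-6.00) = 0.01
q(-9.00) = 0.01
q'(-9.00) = 0.00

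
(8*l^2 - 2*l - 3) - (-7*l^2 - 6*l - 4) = 15*l^2 + 4*l + 1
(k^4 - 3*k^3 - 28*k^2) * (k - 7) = k^5 - 10*k^4 - 7*k^3 + 196*k^2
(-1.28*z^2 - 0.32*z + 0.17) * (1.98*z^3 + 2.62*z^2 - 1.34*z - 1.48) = -2.5344*z^5 - 3.9872*z^4 + 1.2134*z^3 + 2.7686*z^2 + 0.2458*z - 0.2516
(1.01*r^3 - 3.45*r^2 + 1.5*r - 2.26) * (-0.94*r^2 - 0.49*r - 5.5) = -0.9494*r^5 + 2.7481*r^4 - 5.2745*r^3 + 20.3644*r^2 - 7.1426*r + 12.43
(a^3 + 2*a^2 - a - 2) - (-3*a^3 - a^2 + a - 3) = 4*a^3 + 3*a^2 - 2*a + 1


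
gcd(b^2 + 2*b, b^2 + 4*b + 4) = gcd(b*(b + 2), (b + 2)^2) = b + 2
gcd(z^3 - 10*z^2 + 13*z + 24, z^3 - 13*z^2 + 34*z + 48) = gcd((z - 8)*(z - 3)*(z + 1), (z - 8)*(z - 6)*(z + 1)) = z^2 - 7*z - 8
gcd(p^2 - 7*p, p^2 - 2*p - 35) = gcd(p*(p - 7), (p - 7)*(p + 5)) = p - 7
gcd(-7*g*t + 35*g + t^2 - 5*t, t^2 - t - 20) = t - 5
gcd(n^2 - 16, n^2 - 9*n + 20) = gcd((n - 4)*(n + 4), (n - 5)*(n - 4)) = n - 4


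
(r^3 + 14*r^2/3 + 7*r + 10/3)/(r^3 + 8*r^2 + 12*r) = (3*r^2 + 8*r + 5)/(3*r*(r + 6))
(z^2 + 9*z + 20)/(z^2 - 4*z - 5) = (z^2 + 9*z + 20)/(z^2 - 4*z - 5)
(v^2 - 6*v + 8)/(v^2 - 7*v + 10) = (v - 4)/(v - 5)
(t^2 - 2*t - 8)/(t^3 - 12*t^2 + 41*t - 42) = (t^2 - 2*t - 8)/(t^3 - 12*t^2 + 41*t - 42)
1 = 1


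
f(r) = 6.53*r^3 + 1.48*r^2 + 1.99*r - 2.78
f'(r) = 19.59*r^2 + 2.96*r + 1.99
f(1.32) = 17.44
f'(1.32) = 40.03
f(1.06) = 8.77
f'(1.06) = 27.14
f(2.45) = 107.01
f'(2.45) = 126.83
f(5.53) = 1157.79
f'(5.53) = 617.44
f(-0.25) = -3.29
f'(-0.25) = 2.47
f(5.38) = 1067.62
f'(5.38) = 584.94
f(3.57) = 320.30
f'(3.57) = 262.23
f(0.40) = -1.33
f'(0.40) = 6.31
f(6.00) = 1472.92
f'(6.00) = 724.99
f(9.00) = 4895.38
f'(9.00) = 1615.42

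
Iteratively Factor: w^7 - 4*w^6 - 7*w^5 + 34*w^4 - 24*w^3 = (w + 3)*(w^6 - 7*w^5 + 14*w^4 - 8*w^3) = w*(w + 3)*(w^5 - 7*w^4 + 14*w^3 - 8*w^2) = w*(w - 4)*(w + 3)*(w^4 - 3*w^3 + 2*w^2) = w*(w - 4)*(w - 2)*(w + 3)*(w^3 - w^2) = w^2*(w - 4)*(w - 2)*(w + 3)*(w^2 - w) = w^2*(w - 4)*(w - 2)*(w - 1)*(w + 3)*(w)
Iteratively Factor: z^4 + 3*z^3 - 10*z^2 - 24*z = (z + 2)*(z^3 + z^2 - 12*z) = z*(z + 2)*(z^2 + z - 12) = z*(z + 2)*(z + 4)*(z - 3)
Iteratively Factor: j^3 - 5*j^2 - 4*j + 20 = (j + 2)*(j^2 - 7*j + 10) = (j - 2)*(j + 2)*(j - 5)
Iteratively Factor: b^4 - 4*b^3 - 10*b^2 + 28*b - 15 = (b + 3)*(b^3 - 7*b^2 + 11*b - 5) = (b - 1)*(b + 3)*(b^2 - 6*b + 5) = (b - 1)^2*(b + 3)*(b - 5)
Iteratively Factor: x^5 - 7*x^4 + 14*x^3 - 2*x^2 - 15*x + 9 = (x - 1)*(x^4 - 6*x^3 + 8*x^2 + 6*x - 9) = (x - 3)*(x - 1)*(x^3 - 3*x^2 - x + 3) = (x - 3)*(x - 1)*(x + 1)*(x^2 - 4*x + 3) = (x - 3)*(x - 1)^2*(x + 1)*(x - 3)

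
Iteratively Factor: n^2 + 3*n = (n + 3)*(n)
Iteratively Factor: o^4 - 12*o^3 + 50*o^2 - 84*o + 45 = (o - 3)*(o^3 - 9*o^2 + 23*o - 15) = (o - 3)*(o - 1)*(o^2 - 8*o + 15) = (o - 3)^2*(o - 1)*(o - 5)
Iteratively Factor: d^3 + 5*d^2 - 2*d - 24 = (d + 4)*(d^2 + d - 6) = (d - 2)*(d + 4)*(d + 3)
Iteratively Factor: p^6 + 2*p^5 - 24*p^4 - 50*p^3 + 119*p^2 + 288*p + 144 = (p - 4)*(p^5 + 6*p^4 - 50*p^2 - 81*p - 36) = (p - 4)*(p + 1)*(p^4 + 5*p^3 - 5*p^2 - 45*p - 36) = (p - 4)*(p + 1)^2*(p^3 + 4*p^2 - 9*p - 36) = (p - 4)*(p + 1)^2*(p + 3)*(p^2 + p - 12) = (p - 4)*(p - 3)*(p + 1)^2*(p + 3)*(p + 4)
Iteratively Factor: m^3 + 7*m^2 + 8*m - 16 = (m + 4)*(m^2 + 3*m - 4) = (m + 4)^2*(m - 1)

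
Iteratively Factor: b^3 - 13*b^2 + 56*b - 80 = (b - 5)*(b^2 - 8*b + 16) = (b - 5)*(b - 4)*(b - 4)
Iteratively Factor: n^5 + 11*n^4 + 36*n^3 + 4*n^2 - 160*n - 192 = (n + 2)*(n^4 + 9*n^3 + 18*n^2 - 32*n - 96) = (n + 2)*(n + 4)*(n^3 + 5*n^2 - 2*n - 24) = (n - 2)*(n + 2)*(n + 4)*(n^2 + 7*n + 12) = (n - 2)*(n + 2)*(n + 4)^2*(n + 3)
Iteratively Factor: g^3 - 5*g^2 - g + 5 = (g + 1)*(g^2 - 6*g + 5) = (g - 5)*(g + 1)*(g - 1)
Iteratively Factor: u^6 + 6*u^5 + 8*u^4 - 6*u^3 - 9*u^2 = (u + 3)*(u^5 + 3*u^4 - u^3 - 3*u^2) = u*(u + 3)*(u^4 + 3*u^3 - u^2 - 3*u) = u*(u + 3)^2*(u^3 - u) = u^2*(u + 3)^2*(u^2 - 1) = u^2*(u + 1)*(u + 3)^2*(u - 1)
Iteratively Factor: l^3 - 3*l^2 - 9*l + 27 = (l + 3)*(l^2 - 6*l + 9) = (l - 3)*(l + 3)*(l - 3)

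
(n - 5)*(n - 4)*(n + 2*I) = n^3 - 9*n^2 + 2*I*n^2 + 20*n - 18*I*n + 40*I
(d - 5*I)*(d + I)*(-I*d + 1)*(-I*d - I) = -d^4 - d^3 + 3*I*d^3 - 9*d^2 + 3*I*d^2 - 9*d - 5*I*d - 5*I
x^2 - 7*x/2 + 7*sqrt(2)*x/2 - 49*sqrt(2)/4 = (x - 7/2)*(x + 7*sqrt(2)/2)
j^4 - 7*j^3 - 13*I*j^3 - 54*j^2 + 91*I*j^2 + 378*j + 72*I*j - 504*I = (j - 7)*(j - 6*I)*(j - 4*I)*(j - 3*I)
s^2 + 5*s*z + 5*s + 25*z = (s + 5)*(s + 5*z)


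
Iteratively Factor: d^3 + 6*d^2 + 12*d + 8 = (d + 2)*(d^2 + 4*d + 4) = (d + 2)^2*(d + 2)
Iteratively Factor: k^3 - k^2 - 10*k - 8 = (k + 1)*(k^2 - 2*k - 8) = (k - 4)*(k + 1)*(k + 2)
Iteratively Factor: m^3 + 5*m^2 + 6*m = (m)*(m^2 + 5*m + 6) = m*(m + 3)*(m + 2)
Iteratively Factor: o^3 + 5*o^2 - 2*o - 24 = (o + 3)*(o^2 + 2*o - 8) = (o + 3)*(o + 4)*(o - 2)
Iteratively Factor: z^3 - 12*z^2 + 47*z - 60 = (z - 5)*(z^2 - 7*z + 12) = (z - 5)*(z - 3)*(z - 4)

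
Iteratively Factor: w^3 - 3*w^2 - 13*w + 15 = (w - 1)*(w^2 - 2*w - 15) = (w - 5)*(w - 1)*(w + 3)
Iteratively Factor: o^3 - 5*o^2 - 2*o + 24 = (o - 4)*(o^2 - o - 6) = (o - 4)*(o - 3)*(o + 2)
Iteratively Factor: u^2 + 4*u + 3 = (u + 3)*(u + 1)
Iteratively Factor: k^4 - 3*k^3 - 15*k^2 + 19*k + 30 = (k - 5)*(k^3 + 2*k^2 - 5*k - 6) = (k - 5)*(k - 2)*(k^2 + 4*k + 3) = (k - 5)*(k - 2)*(k + 1)*(k + 3)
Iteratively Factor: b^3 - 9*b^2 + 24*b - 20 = (b - 2)*(b^2 - 7*b + 10) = (b - 2)^2*(b - 5)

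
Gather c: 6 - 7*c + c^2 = c^2 - 7*c + 6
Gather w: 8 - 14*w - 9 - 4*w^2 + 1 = -4*w^2 - 14*w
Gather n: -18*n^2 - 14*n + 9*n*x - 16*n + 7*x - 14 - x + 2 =-18*n^2 + n*(9*x - 30) + 6*x - 12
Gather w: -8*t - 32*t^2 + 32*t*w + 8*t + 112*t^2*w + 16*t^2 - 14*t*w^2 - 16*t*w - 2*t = -16*t^2 - 14*t*w^2 - 2*t + w*(112*t^2 + 16*t)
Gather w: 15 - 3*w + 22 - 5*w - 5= 32 - 8*w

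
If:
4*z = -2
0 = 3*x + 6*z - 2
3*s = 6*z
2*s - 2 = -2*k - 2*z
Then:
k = 5/2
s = -1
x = 5/3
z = -1/2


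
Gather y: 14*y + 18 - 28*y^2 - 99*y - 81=-28*y^2 - 85*y - 63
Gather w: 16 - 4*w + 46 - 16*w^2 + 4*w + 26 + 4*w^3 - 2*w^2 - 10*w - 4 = 4*w^3 - 18*w^2 - 10*w + 84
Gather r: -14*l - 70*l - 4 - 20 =-84*l - 24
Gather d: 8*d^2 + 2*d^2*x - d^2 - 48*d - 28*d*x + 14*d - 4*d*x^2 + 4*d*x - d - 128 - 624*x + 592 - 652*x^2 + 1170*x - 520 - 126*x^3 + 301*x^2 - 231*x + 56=d^2*(2*x + 7) + d*(-4*x^2 - 24*x - 35) - 126*x^3 - 351*x^2 + 315*x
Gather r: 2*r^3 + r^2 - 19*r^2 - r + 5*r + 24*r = 2*r^3 - 18*r^2 + 28*r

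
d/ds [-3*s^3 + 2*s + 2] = 2 - 9*s^2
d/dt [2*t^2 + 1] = 4*t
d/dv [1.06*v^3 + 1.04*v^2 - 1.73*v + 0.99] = 3.18*v^2 + 2.08*v - 1.73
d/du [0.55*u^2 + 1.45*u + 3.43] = 1.1*u + 1.45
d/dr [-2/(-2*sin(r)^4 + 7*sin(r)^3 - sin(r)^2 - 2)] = 2*(-8*sin(r)^2 + 21*sin(r) - 2)*sin(r)*cos(r)/(2*sin(r)^4 - 7*sin(r)^3 + sin(r)^2 + 2)^2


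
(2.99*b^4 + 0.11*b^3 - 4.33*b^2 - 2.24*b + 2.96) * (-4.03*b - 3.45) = -12.0497*b^5 - 10.7588*b^4 + 17.0704*b^3 + 23.9657*b^2 - 4.2008*b - 10.212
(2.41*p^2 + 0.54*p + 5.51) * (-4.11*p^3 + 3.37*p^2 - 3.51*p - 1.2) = -9.9051*p^5 + 5.9023*p^4 - 29.2854*p^3 + 13.7813*p^2 - 19.9881*p - 6.612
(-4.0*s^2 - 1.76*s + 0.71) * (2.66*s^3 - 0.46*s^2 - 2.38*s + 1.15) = -10.64*s^5 - 2.8416*s^4 + 12.2182*s^3 - 0.7378*s^2 - 3.7138*s + 0.8165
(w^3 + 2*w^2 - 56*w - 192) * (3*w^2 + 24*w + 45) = 3*w^5 + 30*w^4 - 75*w^3 - 1830*w^2 - 7128*w - 8640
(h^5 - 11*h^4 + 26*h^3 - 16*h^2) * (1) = h^5 - 11*h^4 + 26*h^3 - 16*h^2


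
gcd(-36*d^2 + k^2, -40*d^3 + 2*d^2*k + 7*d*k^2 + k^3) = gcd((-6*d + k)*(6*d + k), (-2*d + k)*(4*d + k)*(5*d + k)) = 1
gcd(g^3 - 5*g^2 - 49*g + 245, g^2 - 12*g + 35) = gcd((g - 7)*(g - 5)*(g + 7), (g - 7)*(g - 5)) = g^2 - 12*g + 35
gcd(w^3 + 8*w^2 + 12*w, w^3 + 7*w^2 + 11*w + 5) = 1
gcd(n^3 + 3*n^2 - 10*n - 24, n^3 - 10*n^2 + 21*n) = n - 3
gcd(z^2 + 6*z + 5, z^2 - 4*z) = 1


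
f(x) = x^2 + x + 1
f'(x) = 2*x + 1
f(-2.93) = 6.65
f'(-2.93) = -4.86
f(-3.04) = 7.20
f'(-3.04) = -5.08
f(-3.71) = 11.05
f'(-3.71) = -6.42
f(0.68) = 2.14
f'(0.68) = 2.36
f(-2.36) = 4.21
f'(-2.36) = -3.72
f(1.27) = 3.88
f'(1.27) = 3.54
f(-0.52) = 0.75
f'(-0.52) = -0.04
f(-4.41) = 16.04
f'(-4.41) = -7.82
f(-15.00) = 211.00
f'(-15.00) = -29.00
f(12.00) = 157.00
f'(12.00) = 25.00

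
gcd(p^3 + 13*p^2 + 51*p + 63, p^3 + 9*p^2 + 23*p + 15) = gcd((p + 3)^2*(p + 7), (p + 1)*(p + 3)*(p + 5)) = p + 3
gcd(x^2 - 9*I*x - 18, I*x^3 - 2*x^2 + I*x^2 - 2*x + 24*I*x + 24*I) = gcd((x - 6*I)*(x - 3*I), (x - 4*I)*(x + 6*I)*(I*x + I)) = 1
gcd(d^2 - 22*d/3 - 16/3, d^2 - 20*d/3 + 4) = 1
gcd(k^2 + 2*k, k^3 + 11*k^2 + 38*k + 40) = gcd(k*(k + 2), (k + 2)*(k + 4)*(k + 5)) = k + 2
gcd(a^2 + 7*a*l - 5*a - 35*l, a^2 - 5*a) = a - 5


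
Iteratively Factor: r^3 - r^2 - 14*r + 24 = (r + 4)*(r^2 - 5*r + 6) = (r - 3)*(r + 4)*(r - 2)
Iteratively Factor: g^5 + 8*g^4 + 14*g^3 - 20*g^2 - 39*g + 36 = (g + 3)*(g^4 + 5*g^3 - g^2 - 17*g + 12) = (g - 1)*(g + 3)*(g^3 + 6*g^2 + 5*g - 12) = (g - 1)^2*(g + 3)*(g^2 + 7*g + 12) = (g - 1)^2*(g + 3)^2*(g + 4)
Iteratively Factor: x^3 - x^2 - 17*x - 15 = (x + 3)*(x^2 - 4*x - 5) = (x - 5)*(x + 3)*(x + 1)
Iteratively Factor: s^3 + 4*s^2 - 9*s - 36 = (s + 3)*(s^2 + s - 12) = (s + 3)*(s + 4)*(s - 3)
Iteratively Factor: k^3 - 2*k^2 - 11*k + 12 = (k - 4)*(k^2 + 2*k - 3) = (k - 4)*(k + 3)*(k - 1)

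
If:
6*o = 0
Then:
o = 0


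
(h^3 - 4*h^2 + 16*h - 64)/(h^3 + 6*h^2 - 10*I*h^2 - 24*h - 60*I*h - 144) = (h^2 + 4*h*(-1 + I) - 16*I)/(h^2 + 6*h*(1 - I) - 36*I)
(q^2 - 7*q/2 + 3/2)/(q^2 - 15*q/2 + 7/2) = (q - 3)/(q - 7)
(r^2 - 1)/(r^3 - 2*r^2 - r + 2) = 1/(r - 2)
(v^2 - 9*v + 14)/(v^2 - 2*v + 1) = (v^2 - 9*v + 14)/(v^2 - 2*v + 1)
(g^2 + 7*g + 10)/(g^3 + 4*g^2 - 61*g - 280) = (g + 2)/(g^2 - g - 56)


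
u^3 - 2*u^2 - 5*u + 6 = (u - 3)*(u - 1)*(u + 2)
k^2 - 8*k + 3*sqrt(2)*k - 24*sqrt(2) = (k - 8)*(k + 3*sqrt(2))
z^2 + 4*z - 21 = (z - 3)*(z + 7)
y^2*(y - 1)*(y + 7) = y^4 + 6*y^3 - 7*y^2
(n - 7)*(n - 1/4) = n^2 - 29*n/4 + 7/4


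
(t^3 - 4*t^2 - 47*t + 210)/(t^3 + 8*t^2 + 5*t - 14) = (t^2 - 11*t + 30)/(t^2 + t - 2)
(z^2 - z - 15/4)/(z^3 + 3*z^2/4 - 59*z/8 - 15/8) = 2*(2*z + 3)/(4*z^2 + 13*z + 3)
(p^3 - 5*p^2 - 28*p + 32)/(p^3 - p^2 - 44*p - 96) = (p - 1)/(p + 3)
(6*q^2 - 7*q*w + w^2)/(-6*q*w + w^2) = (-q + w)/w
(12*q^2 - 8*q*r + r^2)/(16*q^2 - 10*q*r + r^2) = (6*q - r)/(8*q - r)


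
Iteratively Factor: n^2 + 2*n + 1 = (n + 1)*(n + 1)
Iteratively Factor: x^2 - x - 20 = (x + 4)*(x - 5)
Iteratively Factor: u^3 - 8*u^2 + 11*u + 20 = (u - 5)*(u^2 - 3*u - 4) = (u - 5)*(u - 4)*(u + 1)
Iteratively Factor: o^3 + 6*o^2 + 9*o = (o + 3)*(o^2 + 3*o) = (o + 3)^2*(o)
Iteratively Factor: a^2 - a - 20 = (a + 4)*(a - 5)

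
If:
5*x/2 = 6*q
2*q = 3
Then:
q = 3/2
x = 18/5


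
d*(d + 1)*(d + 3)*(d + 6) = d^4 + 10*d^3 + 27*d^2 + 18*d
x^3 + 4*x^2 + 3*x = x*(x + 1)*(x + 3)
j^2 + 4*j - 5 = (j - 1)*(j + 5)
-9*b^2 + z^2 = (-3*b + z)*(3*b + z)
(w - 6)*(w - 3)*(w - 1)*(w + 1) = w^4 - 9*w^3 + 17*w^2 + 9*w - 18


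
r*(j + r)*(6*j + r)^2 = 36*j^3*r + 48*j^2*r^2 + 13*j*r^3 + r^4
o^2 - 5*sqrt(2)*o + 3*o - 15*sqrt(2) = (o + 3)*(o - 5*sqrt(2))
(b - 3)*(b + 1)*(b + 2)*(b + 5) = b^4 + 5*b^3 - 7*b^2 - 41*b - 30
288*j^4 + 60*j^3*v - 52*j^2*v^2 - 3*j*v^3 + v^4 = (-8*j + v)*(-3*j + v)*(2*j + v)*(6*j + v)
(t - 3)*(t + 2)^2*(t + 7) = t^4 + 8*t^3 - t^2 - 68*t - 84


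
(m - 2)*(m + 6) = m^2 + 4*m - 12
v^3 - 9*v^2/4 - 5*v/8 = v*(v - 5/2)*(v + 1/4)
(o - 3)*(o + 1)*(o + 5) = o^3 + 3*o^2 - 13*o - 15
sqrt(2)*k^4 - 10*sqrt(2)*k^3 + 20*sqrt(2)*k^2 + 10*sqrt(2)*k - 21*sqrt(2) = (k - 7)*(k - 3)*(k - 1)*(sqrt(2)*k + sqrt(2))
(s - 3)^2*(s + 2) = s^3 - 4*s^2 - 3*s + 18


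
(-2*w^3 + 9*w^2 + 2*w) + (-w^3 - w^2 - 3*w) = -3*w^3 + 8*w^2 - w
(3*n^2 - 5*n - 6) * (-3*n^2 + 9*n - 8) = -9*n^4 + 42*n^3 - 51*n^2 - 14*n + 48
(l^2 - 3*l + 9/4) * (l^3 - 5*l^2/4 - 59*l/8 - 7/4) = l^5 - 17*l^4/4 - 11*l^3/8 + 281*l^2/16 - 363*l/32 - 63/16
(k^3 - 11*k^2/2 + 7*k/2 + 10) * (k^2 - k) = k^5 - 13*k^4/2 + 9*k^3 + 13*k^2/2 - 10*k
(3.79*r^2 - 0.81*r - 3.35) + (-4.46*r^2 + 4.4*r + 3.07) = -0.67*r^2 + 3.59*r - 0.28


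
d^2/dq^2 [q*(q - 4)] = 2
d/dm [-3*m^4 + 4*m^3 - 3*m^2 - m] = -12*m^3 + 12*m^2 - 6*m - 1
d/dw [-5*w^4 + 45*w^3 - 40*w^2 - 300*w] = -20*w^3 + 135*w^2 - 80*w - 300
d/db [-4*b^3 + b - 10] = 1 - 12*b^2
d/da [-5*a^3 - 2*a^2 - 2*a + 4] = -15*a^2 - 4*a - 2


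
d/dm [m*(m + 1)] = 2*m + 1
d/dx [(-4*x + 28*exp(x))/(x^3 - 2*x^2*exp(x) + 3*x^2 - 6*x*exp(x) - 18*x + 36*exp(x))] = 4*(-(x - 7*exp(x))*(2*x^2*exp(x) - 3*x^2 + 10*x*exp(x) - 6*x - 30*exp(x) + 18) + (7*exp(x) - 1)*(x^3 - 2*x^2*exp(x) + 3*x^2 - 6*x*exp(x) - 18*x + 36*exp(x)))/(x^3 - 2*x^2*exp(x) + 3*x^2 - 6*x*exp(x) - 18*x + 36*exp(x))^2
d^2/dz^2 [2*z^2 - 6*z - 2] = 4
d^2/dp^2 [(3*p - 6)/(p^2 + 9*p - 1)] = 6*((p - 2)*(2*p + 9)^2 - (3*p + 7)*(p^2 + 9*p - 1))/(p^2 + 9*p - 1)^3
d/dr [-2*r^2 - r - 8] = -4*r - 1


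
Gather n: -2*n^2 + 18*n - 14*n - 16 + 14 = -2*n^2 + 4*n - 2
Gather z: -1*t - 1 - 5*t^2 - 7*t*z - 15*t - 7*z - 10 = -5*t^2 - 16*t + z*(-7*t - 7) - 11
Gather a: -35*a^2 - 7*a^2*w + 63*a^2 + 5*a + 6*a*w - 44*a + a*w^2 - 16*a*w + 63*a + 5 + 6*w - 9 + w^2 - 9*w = a^2*(28 - 7*w) + a*(w^2 - 10*w + 24) + w^2 - 3*w - 4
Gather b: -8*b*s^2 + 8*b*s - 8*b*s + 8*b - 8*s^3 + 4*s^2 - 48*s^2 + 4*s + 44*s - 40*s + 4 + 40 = b*(8 - 8*s^2) - 8*s^3 - 44*s^2 + 8*s + 44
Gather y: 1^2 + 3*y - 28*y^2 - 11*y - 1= -28*y^2 - 8*y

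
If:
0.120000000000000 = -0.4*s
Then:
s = -0.30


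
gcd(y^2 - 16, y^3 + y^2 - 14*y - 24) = y - 4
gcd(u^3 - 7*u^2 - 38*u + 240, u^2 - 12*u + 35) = u - 5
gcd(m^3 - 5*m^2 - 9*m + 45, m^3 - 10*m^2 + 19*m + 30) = m - 5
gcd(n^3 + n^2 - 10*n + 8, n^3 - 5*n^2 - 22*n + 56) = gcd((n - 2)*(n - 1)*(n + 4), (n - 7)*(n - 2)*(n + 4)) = n^2 + 2*n - 8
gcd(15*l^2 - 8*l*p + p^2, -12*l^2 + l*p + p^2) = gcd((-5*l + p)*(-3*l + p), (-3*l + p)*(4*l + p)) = -3*l + p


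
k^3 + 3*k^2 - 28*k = k*(k - 4)*(k + 7)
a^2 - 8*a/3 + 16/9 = (a - 4/3)^2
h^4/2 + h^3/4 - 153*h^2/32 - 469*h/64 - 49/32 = (h/2 + 1)*(h - 7/2)*(h + 1/4)*(h + 7/4)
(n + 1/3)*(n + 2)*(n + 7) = n^3 + 28*n^2/3 + 17*n + 14/3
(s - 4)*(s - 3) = s^2 - 7*s + 12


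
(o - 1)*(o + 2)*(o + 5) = o^3 + 6*o^2 + 3*o - 10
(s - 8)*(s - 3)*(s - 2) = s^3 - 13*s^2 + 46*s - 48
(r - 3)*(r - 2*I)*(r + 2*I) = r^3 - 3*r^2 + 4*r - 12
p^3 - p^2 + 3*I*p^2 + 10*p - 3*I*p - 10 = (p - 1)*(p - 2*I)*(p + 5*I)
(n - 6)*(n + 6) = n^2 - 36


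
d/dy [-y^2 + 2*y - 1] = 2 - 2*y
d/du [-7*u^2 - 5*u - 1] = -14*u - 5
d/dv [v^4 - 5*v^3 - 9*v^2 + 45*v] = 4*v^3 - 15*v^2 - 18*v + 45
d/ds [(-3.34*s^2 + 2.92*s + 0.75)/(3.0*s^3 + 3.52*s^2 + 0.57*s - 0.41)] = (10.02*s^4 - 17.52*s^3 - 18.9322*s^2 - 2.5412*s - 1.6247)/(9.0*s^6 + 21.12*s^5 + 15.8104*s^4 + 1.5528*s^3 - 2.5615*s^2 - 0.4674*s + 0.1681)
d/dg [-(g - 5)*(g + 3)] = 2 - 2*g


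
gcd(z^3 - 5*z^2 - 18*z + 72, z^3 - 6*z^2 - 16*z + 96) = z^2 - 2*z - 24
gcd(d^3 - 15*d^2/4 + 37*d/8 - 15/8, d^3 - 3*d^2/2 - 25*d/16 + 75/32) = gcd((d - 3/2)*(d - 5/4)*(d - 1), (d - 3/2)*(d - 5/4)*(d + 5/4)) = d^2 - 11*d/4 + 15/8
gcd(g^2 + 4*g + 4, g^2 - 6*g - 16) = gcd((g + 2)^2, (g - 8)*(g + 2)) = g + 2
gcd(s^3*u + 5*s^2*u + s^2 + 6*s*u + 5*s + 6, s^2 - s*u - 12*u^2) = 1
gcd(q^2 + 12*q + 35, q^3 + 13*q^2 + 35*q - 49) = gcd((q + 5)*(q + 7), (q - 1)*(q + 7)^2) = q + 7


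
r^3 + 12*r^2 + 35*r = r*(r + 5)*(r + 7)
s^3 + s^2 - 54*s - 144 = (s - 8)*(s + 3)*(s + 6)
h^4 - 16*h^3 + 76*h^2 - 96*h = h*(h - 8)*(h - 6)*(h - 2)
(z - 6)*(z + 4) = z^2 - 2*z - 24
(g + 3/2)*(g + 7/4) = g^2 + 13*g/4 + 21/8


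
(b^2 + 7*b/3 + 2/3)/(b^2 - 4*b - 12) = (b + 1/3)/(b - 6)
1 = 1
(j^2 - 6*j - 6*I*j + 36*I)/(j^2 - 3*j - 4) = (-j^2 + 6*j + 6*I*j - 36*I)/(-j^2 + 3*j + 4)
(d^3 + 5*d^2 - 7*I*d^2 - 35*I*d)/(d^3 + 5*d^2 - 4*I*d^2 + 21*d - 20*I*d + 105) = d/(d + 3*I)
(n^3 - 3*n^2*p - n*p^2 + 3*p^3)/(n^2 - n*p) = n - 2*p - 3*p^2/n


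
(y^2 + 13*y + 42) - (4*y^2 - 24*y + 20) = -3*y^2 + 37*y + 22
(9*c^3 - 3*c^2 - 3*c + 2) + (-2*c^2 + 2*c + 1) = 9*c^3 - 5*c^2 - c + 3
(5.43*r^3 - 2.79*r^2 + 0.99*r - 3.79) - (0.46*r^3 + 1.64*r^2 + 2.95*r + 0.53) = 4.97*r^3 - 4.43*r^2 - 1.96*r - 4.32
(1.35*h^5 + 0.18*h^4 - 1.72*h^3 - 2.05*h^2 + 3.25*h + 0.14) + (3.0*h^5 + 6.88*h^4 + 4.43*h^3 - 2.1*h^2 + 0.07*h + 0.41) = 4.35*h^5 + 7.06*h^4 + 2.71*h^3 - 4.15*h^2 + 3.32*h + 0.55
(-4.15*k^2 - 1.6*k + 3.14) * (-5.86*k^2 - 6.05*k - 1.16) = 24.319*k^4 + 34.4835*k^3 - 3.9064*k^2 - 17.141*k - 3.6424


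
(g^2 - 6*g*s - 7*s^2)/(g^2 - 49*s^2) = (g + s)/(g + 7*s)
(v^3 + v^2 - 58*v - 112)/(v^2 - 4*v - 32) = (v^2 + 9*v + 14)/(v + 4)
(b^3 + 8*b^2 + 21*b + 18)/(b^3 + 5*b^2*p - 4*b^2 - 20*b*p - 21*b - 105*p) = (b^2 + 5*b + 6)/(b^2 + 5*b*p - 7*b - 35*p)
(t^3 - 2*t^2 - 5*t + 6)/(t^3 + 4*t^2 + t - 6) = (t - 3)/(t + 3)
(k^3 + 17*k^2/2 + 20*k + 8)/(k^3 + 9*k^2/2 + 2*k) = (k + 4)/k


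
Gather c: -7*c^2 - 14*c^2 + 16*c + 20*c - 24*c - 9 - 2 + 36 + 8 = -21*c^2 + 12*c + 33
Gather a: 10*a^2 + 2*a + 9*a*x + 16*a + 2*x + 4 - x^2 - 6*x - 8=10*a^2 + a*(9*x + 18) - x^2 - 4*x - 4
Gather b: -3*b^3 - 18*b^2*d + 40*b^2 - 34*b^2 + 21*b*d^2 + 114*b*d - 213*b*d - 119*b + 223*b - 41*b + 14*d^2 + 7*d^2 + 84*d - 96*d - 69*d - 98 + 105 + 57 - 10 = -3*b^3 + b^2*(6 - 18*d) + b*(21*d^2 - 99*d + 63) + 21*d^2 - 81*d + 54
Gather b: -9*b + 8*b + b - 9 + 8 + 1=0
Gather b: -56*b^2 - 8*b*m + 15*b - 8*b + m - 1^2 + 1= -56*b^2 + b*(7 - 8*m) + m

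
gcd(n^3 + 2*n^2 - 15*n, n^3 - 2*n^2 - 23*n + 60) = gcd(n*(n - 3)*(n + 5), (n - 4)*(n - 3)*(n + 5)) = n^2 + 2*n - 15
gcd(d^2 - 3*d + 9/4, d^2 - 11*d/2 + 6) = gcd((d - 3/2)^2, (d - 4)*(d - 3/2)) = d - 3/2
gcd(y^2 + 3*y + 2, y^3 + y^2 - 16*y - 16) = y + 1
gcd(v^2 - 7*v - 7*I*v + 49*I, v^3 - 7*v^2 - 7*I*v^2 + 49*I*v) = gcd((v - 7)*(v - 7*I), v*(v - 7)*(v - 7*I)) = v^2 + v*(-7 - 7*I) + 49*I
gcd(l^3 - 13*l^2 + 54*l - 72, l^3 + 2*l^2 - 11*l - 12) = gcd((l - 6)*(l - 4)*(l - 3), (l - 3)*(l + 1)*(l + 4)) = l - 3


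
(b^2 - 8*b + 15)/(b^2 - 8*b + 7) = (b^2 - 8*b + 15)/(b^2 - 8*b + 7)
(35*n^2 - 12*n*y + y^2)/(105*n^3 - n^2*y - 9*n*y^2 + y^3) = 1/(3*n + y)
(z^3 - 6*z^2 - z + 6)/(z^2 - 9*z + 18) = (z^2 - 1)/(z - 3)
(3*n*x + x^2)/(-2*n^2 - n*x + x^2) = x*(3*n + x)/(-2*n^2 - n*x + x^2)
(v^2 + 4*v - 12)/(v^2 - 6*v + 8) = (v + 6)/(v - 4)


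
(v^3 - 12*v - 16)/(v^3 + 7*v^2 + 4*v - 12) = (v^2 - 2*v - 8)/(v^2 + 5*v - 6)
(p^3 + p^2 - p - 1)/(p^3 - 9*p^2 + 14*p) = (p^3 + p^2 - p - 1)/(p*(p^2 - 9*p + 14))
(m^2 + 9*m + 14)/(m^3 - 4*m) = (m + 7)/(m*(m - 2))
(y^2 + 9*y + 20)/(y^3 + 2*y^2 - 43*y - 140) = 1/(y - 7)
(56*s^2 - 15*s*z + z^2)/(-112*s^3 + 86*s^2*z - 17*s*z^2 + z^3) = 1/(-2*s + z)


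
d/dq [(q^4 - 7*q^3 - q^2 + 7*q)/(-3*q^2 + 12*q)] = (-2*q^3 + 19*q^2 - 56*q + 3)/(3*(q^2 - 8*q + 16))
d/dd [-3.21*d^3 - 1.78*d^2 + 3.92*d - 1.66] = -9.63*d^2 - 3.56*d + 3.92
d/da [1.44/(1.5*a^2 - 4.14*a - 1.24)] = (5.9616 - 4.32*a)/(-1.5*a^2 + 4.14*a + 1.24)^2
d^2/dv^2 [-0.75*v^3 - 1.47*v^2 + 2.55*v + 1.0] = -4.5*v - 2.94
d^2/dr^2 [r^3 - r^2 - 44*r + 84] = 6*r - 2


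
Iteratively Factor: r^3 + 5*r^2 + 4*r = (r)*(r^2 + 5*r + 4) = r*(r + 1)*(r + 4)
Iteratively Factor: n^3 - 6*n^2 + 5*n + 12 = (n - 4)*(n^2 - 2*n - 3) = (n - 4)*(n + 1)*(n - 3)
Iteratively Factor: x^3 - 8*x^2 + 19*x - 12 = (x - 3)*(x^2 - 5*x + 4) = (x - 4)*(x - 3)*(x - 1)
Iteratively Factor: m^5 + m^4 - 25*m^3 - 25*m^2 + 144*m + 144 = (m + 1)*(m^4 - 25*m^2 + 144) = (m - 3)*(m + 1)*(m^3 + 3*m^2 - 16*m - 48) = (m - 3)*(m + 1)*(m + 3)*(m^2 - 16) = (m - 4)*(m - 3)*(m + 1)*(m + 3)*(m + 4)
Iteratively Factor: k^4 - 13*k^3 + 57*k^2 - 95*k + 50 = (k - 5)*(k^3 - 8*k^2 + 17*k - 10) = (k - 5)*(k - 1)*(k^2 - 7*k + 10) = (k - 5)*(k - 2)*(k - 1)*(k - 5)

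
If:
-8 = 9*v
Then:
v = -8/9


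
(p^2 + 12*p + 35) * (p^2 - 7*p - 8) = p^4 + 5*p^3 - 57*p^2 - 341*p - 280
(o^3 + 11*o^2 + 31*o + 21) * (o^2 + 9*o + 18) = o^5 + 20*o^4 + 148*o^3 + 498*o^2 + 747*o + 378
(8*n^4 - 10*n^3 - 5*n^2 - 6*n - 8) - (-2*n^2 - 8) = 8*n^4 - 10*n^3 - 3*n^2 - 6*n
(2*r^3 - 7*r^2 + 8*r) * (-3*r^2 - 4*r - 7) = -6*r^5 + 13*r^4 - 10*r^3 + 17*r^2 - 56*r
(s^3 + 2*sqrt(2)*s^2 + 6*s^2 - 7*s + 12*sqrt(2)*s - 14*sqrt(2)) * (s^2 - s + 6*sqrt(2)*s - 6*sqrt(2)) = s^5 + 5*s^4 + 8*sqrt(2)*s^4 + 11*s^3 + 40*sqrt(2)*s^3 - 104*sqrt(2)*s^2 + 127*s^2 - 312*s + 56*sqrt(2)*s + 168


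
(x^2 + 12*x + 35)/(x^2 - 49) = (x + 5)/(x - 7)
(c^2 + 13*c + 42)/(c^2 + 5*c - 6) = (c + 7)/(c - 1)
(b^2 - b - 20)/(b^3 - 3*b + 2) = (b^2 - b - 20)/(b^3 - 3*b + 2)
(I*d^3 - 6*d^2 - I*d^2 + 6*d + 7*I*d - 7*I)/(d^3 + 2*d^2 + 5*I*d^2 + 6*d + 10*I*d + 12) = (I*d^2 + d*(-7 - I) + 7)/(d^2 + d*(2 + 6*I) + 12*I)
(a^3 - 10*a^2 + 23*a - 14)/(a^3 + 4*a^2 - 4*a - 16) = (a^2 - 8*a + 7)/(a^2 + 6*a + 8)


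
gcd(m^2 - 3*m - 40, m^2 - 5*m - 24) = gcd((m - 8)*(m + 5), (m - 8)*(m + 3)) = m - 8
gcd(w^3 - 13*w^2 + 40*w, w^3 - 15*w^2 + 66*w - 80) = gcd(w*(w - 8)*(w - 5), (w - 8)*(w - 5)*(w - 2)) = w^2 - 13*w + 40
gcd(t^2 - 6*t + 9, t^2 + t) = 1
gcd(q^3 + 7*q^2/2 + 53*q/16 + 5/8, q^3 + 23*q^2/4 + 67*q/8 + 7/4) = q^2 + 9*q/4 + 1/2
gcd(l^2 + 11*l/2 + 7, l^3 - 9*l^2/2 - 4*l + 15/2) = 1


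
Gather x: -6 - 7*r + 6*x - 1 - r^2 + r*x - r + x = -r^2 - 8*r + x*(r + 7) - 7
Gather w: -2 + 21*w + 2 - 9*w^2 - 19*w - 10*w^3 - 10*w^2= -10*w^3 - 19*w^2 + 2*w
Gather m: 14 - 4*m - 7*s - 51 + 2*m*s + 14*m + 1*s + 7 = m*(2*s + 10) - 6*s - 30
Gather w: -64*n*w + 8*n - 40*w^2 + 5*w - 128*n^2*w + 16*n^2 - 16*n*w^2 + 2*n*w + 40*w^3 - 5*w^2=16*n^2 + 8*n + 40*w^3 + w^2*(-16*n - 45) + w*(-128*n^2 - 62*n + 5)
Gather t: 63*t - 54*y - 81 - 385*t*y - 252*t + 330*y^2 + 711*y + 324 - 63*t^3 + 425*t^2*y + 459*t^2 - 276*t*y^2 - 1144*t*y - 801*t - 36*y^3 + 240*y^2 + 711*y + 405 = -63*t^3 + t^2*(425*y + 459) + t*(-276*y^2 - 1529*y - 990) - 36*y^3 + 570*y^2 + 1368*y + 648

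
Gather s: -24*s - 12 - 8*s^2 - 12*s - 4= -8*s^2 - 36*s - 16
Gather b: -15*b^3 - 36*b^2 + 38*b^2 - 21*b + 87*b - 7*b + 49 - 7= -15*b^3 + 2*b^2 + 59*b + 42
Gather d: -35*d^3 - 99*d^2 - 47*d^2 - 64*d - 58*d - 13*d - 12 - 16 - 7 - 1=-35*d^3 - 146*d^2 - 135*d - 36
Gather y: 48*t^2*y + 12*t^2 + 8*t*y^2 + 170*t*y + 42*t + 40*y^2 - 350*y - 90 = 12*t^2 + 42*t + y^2*(8*t + 40) + y*(48*t^2 + 170*t - 350) - 90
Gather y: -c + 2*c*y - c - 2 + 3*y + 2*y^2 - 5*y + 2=-2*c + 2*y^2 + y*(2*c - 2)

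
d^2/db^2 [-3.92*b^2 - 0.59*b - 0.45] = -7.84000000000000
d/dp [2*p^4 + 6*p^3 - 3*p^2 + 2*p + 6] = 8*p^3 + 18*p^2 - 6*p + 2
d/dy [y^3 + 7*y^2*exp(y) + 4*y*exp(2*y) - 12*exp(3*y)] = 7*y^2*exp(y) + 3*y^2 + 8*y*exp(2*y) + 14*y*exp(y) - 36*exp(3*y) + 4*exp(2*y)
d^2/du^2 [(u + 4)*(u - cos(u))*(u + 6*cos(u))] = -5*u^2*cos(u) - 20*sqrt(2)*u*sin(u + pi/4) + 12*u*cos(2*u) + 6*u - 40*sin(u) + 12*sin(2*u) + 10*cos(u) + 48*cos(2*u) + 8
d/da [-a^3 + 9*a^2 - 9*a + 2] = -3*a^2 + 18*a - 9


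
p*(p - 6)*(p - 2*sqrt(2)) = p^3 - 6*p^2 - 2*sqrt(2)*p^2 + 12*sqrt(2)*p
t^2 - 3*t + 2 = (t - 2)*(t - 1)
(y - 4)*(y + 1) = y^2 - 3*y - 4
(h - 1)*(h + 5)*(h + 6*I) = h^3 + 4*h^2 + 6*I*h^2 - 5*h + 24*I*h - 30*I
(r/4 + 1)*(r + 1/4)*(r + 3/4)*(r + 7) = r^4/4 + 3*r^3 + 627*r^2/64 + 481*r/64 + 21/16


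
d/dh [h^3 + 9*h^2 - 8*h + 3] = 3*h^2 + 18*h - 8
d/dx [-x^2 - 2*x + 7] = -2*x - 2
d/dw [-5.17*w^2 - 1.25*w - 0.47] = -10.34*w - 1.25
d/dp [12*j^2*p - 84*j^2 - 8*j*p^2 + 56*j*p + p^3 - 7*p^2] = 12*j^2 - 16*j*p + 56*j + 3*p^2 - 14*p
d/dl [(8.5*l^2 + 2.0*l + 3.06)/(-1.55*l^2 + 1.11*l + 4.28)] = (12.535*l^2 + 82.246*l + 5.1634)/(2.4025*l^4 - 3.441*l^3 - 12.0359*l^2 + 9.5016*l + 18.3184)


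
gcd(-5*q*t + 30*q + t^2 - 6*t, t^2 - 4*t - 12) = t - 6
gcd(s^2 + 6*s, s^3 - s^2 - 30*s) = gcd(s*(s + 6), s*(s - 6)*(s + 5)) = s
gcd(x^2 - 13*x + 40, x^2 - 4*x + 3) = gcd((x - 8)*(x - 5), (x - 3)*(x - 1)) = 1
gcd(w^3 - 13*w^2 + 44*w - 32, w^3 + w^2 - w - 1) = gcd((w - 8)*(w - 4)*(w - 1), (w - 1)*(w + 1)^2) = w - 1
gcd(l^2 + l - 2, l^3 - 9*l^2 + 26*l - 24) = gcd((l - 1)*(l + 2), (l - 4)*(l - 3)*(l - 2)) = 1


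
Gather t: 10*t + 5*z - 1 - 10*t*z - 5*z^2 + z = t*(10 - 10*z) - 5*z^2 + 6*z - 1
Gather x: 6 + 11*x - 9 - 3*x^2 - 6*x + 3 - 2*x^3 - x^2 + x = -2*x^3 - 4*x^2 + 6*x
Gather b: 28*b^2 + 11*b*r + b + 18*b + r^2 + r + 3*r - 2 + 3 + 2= 28*b^2 + b*(11*r + 19) + r^2 + 4*r + 3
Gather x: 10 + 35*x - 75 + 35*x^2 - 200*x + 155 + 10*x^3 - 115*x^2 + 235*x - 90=10*x^3 - 80*x^2 + 70*x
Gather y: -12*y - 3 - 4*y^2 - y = -4*y^2 - 13*y - 3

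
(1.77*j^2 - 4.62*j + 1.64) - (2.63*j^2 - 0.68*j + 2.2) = -0.86*j^2 - 3.94*j - 0.56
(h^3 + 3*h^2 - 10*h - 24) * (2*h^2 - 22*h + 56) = 2*h^5 - 16*h^4 - 30*h^3 + 340*h^2 - 32*h - 1344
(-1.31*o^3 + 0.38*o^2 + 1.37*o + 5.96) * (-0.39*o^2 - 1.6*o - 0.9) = 0.5109*o^5 + 1.9478*o^4 + 0.0366999999999998*o^3 - 4.8584*o^2 - 10.769*o - 5.364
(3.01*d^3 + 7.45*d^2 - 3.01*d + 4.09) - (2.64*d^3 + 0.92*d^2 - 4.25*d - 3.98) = 0.37*d^3 + 6.53*d^2 + 1.24*d + 8.07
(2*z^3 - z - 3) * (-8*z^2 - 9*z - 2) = -16*z^5 - 18*z^4 + 4*z^3 + 33*z^2 + 29*z + 6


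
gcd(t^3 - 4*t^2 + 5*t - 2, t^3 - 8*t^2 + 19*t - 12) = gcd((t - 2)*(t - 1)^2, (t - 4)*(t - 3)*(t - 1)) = t - 1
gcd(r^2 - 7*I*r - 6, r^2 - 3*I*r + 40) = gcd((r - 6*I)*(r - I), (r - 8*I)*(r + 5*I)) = 1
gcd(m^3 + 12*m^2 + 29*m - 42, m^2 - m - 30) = 1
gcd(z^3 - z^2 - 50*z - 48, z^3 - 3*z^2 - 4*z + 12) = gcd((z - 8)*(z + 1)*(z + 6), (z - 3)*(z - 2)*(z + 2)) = 1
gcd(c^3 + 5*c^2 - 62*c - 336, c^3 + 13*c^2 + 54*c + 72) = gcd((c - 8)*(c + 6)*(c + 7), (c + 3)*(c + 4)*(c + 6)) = c + 6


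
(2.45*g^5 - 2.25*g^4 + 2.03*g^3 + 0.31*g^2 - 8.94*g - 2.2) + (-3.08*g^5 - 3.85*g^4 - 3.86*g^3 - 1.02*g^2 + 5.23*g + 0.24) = -0.63*g^5 - 6.1*g^4 - 1.83*g^3 - 0.71*g^2 - 3.71*g - 1.96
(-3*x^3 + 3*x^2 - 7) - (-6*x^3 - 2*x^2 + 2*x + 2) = 3*x^3 + 5*x^2 - 2*x - 9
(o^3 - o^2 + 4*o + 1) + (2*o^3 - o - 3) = 3*o^3 - o^2 + 3*o - 2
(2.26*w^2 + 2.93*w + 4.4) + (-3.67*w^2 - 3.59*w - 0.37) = -1.41*w^2 - 0.66*w + 4.03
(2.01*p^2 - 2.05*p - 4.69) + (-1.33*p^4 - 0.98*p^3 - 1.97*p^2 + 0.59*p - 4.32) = -1.33*p^4 - 0.98*p^3 + 0.0399999999999998*p^2 - 1.46*p - 9.01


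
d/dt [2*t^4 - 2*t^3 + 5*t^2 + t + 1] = 8*t^3 - 6*t^2 + 10*t + 1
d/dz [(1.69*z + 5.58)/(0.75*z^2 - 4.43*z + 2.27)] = (-1.2675*z^2 - 8.37*z + 28.5557)/(0.5625*z^4 - 6.645*z^3 + 23.0299*z^2 - 20.1122*z + 5.1529)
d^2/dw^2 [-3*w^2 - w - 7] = -6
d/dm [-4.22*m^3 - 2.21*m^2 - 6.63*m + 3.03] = -12.66*m^2 - 4.42*m - 6.63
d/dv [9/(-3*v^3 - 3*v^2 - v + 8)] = 9*(9*v^2 + 6*v + 1)/(3*v^3 + 3*v^2 + v - 8)^2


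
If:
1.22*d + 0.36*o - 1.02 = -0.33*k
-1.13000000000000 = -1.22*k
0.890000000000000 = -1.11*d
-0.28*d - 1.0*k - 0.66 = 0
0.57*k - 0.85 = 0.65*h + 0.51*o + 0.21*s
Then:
No Solution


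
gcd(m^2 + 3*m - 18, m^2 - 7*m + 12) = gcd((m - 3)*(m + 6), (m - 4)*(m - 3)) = m - 3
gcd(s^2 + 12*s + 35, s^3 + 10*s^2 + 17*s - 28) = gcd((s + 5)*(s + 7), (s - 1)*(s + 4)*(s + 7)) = s + 7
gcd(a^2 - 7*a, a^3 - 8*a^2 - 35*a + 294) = a - 7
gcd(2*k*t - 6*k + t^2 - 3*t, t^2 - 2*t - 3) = t - 3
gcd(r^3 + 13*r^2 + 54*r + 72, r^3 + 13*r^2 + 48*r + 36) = r + 6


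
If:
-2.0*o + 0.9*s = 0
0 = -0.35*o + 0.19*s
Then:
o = 0.00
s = 0.00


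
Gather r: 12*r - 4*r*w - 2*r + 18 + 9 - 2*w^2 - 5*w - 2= r*(10 - 4*w) - 2*w^2 - 5*w + 25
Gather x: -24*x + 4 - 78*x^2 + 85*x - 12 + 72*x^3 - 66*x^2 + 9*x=72*x^3 - 144*x^2 + 70*x - 8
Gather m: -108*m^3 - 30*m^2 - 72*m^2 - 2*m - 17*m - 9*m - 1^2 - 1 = -108*m^3 - 102*m^2 - 28*m - 2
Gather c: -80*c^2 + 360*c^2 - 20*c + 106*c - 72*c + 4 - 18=280*c^2 + 14*c - 14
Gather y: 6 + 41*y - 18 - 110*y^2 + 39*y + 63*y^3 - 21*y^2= 63*y^3 - 131*y^2 + 80*y - 12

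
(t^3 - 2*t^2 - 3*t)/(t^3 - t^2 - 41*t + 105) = t*(t + 1)/(t^2 + 2*t - 35)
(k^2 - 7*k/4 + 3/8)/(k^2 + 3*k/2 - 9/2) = (k - 1/4)/(k + 3)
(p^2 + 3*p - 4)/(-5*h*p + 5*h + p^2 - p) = (p + 4)/(-5*h + p)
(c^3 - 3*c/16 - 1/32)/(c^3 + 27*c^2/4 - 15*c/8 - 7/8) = (c + 1/4)/(c + 7)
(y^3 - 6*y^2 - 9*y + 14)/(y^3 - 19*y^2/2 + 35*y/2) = 2*(y^2 + y - 2)/(y*(2*y - 5))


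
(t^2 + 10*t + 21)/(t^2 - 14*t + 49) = (t^2 + 10*t + 21)/(t^2 - 14*t + 49)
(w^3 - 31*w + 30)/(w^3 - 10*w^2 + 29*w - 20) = (w + 6)/(w - 4)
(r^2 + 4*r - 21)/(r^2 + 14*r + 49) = (r - 3)/(r + 7)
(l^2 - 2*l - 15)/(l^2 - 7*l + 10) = (l + 3)/(l - 2)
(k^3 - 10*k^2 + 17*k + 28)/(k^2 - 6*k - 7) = k - 4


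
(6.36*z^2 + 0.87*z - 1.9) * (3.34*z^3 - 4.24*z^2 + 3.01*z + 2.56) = 21.2424*z^5 - 24.0606*z^4 + 9.1088*z^3 + 26.9563*z^2 - 3.4918*z - 4.864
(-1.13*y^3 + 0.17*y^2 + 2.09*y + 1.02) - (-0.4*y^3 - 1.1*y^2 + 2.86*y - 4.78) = -0.73*y^3 + 1.27*y^2 - 0.77*y + 5.8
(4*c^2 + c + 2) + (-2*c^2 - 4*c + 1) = 2*c^2 - 3*c + 3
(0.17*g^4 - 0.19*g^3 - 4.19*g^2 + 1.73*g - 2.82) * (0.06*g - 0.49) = 0.0102*g^5 - 0.0947*g^4 - 0.1583*g^3 + 2.1569*g^2 - 1.0169*g + 1.3818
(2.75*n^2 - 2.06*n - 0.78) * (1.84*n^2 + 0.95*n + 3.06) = 5.06*n^4 - 1.1779*n^3 + 5.0228*n^2 - 7.0446*n - 2.3868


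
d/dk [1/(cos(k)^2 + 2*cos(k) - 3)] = 2*(cos(k) + 1)*sin(k)/(cos(k)^2 + 2*cos(k) - 3)^2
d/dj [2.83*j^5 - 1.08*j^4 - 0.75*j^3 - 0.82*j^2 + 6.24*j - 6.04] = 14.15*j^4 - 4.32*j^3 - 2.25*j^2 - 1.64*j + 6.24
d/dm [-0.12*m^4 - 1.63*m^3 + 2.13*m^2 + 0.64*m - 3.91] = -0.48*m^3 - 4.89*m^2 + 4.26*m + 0.64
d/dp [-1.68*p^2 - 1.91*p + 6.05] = -3.36*p - 1.91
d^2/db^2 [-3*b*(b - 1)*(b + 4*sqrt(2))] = -18*b - 24*sqrt(2) + 6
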